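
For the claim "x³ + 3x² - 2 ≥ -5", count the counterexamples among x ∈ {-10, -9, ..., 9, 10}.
Counterexamples in [-10, 10]: {-10, -9, -8, -7, -6, -5, -4}.

Counting them gives 7 values.

Answer: 7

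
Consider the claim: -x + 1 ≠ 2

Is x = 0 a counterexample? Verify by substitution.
Substitute x = 0 into the relation:
x = 0: LHS = -0 + 1 = 1; 1 ≠ 2 — holds

The claim holds here, so x = 0 is not a counterexample. (A counterexample exists elsewhere, e.g. x = -1.)

Answer: No, x = 0 is not a counterexample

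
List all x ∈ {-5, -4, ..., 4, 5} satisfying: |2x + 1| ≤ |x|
Holds for: {-1}
Fails for: {-5, -4, -3, -2, 0, 1, 2, 3, 4, 5}

Answer: {-1}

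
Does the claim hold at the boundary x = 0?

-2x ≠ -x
x = 0: LHS = -2·0 = 0, RHS = -0 = 0; 0 ≠ 0 — FAILS

The relation fails at x = 0, so x = 0 is a counterexample.

Answer: No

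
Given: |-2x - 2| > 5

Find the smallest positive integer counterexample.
Testing positive integers:
x = 1: LHS = |-2·1 - 2| = |-4| = 4; 4 > 5 — FAILS  ← smallest positive counterexample

Answer: x = 1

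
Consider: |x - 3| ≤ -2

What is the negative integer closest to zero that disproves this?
Testing negative integers from -1 downward:
x = -1: LHS = |(-1) - 3| = |-4| = 4; 4 ≤ -2 — FAILS  ← closest negative counterexample to 0

Answer: x = -1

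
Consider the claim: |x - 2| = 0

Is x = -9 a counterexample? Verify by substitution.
Substitute x = -9 into the relation:
x = -9: LHS = |(-9) - 2| = |-11| = 11; 11 = 0 — FAILS

Since the claim fails at x = -9, this value is a counterexample.

Answer: Yes, x = -9 is a counterexample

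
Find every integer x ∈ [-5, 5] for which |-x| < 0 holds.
An absolute value is never negative, so the left side is ≥ 0 for every x, while the right side is 0. Tightest case in [-5, 5] is x = 0:
x = 0: LHS = |-0| = |0| = 0; 0 < 0 — FAILS
Hence LHS − RHS is never negative, i.e. LHS ≥ RHS throughout, so the claimed relation (<) fails for every integer in [-5, 5].

Answer: None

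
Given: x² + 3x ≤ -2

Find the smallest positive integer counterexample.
Testing positive integers:
x = 1: LHS = 1² + 3·1 = 4; 4 ≤ -2 — FAILS  ← smallest positive counterexample

Answer: x = 1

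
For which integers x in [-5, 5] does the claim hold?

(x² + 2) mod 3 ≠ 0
Holds for: {-3, 0, 3}
Fails for: {-5, -4, -2, -1, 1, 2, 4, 5}

Answer: {-3, 0, 3}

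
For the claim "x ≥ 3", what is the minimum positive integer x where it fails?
Testing positive integers:
x = 1: 1 ≥ 3 — FAILS  ← smallest positive counterexample

Answer: x = 1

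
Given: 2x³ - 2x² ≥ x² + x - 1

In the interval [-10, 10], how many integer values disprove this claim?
Counterexamples in [-10, 10]: {-10, -9, -8, -7, -6, -5, -4, -3, -2, -1, 1}.

Counting them gives 11 values.

Answer: 11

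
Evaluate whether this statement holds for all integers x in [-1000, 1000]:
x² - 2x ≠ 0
The claim fails at x = 0:
x = 0: LHS = 0² - 2·0 = 0; 0 ≠ 0 — FAILS

Because a single integer refutes it, the statement is false.

Answer: False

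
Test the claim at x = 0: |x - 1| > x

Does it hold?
x = 0: LHS = |0 - 1| = |-1| = 1; 1 > 0 — holds

The relation is satisfied at x = 0.

Answer: Yes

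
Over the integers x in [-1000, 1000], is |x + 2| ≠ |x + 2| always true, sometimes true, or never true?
LHS − RHS = 0 at every integer in [-1000, 1000]; the two sides always agree. For instance:
x = -1000: LHS = |(-1000) + 2| = |-998| = 998, RHS = |(-1000) + 2| = |-998| = 998; 998 ≠ 998 — FAILS
x = 0: LHS = |0 + 2| = |2| = 2, RHS = |0 + 2| = |2| = 2; 2 ≠ 2 — FAILS
x = 1000: LHS = |1000 + 2| = |1002| = 1002, RHS = |1000 + 2| = |1002| = 1002; 1002 ≠ 1002 — FAILS
The sides are never unequal, so the claimed relation (≠) fails for every integer in [-1000, 1000].

No integer in the range satisfies it.

Answer: Never true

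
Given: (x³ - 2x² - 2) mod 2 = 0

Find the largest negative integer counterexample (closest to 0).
Testing negative integers from -1 downward:
x = -1: LHS = ((-1)³ - 2·(-1)² - 2) mod 2 = (-5) mod 2 = 1; 1 = 0 — FAILS  ← closest negative counterexample to 0

Answer: x = -1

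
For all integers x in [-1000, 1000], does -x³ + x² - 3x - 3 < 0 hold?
The claim fails at x = -1:
x = -1: LHS = -(-1)³ + (-1)² - 3·(-1) - 3 = 2; 2 < 0 — FAILS

Because a single integer refutes it, the statement is false.

Answer: False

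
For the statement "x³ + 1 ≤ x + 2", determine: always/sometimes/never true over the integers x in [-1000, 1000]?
Holds at x = 0: LHS = 0³ + 1 = 1, RHS = 0 + 2 = 2; 1 ≤ 2 — holds
Fails at x = 2: LHS = 2³ + 1 = 9, RHS = 2 + 2 = 4; 9 ≤ 4 — FAILS
It is satisfied by some integers in the range but not all.

Answer: Sometimes true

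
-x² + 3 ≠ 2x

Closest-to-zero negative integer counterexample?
Testing negative integers from -1 downward:
x = -1: LHS = -(-1)² + 3 = 2, RHS = 2·(-1) = -2; 2 ≠ -2 — holds
x = -2: LHS = -(-2)² + 3 = -1, RHS = 2·(-2) = -4; -1 ≠ -4 — holds
x = -3: LHS = -(-3)² + 3 = -6, RHS = 2·(-3) = -6; -6 ≠ -6 — FAILS  ← closest negative counterexample to 0

Answer: x = -3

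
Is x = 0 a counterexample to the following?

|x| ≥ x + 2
Substitute x = 0 into the relation:
x = 0: LHS = |0| = 0, RHS = 0 + 2 = 2; 0 ≥ 2 — FAILS

Since the claim fails at x = 0, this value is a counterexample.

Answer: Yes, x = 0 is a counterexample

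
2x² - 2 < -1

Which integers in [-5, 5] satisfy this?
Holds for: {0}
Fails for: {-5, -4, -3, -2, -1, 1, 2, 3, 4, 5}

Answer: {0}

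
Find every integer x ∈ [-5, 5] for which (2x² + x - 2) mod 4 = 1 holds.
Holds for: {-3, 1, 5}
Fails for: {-5, -4, -2, -1, 0, 2, 3, 4}

Answer: {-3, 1, 5}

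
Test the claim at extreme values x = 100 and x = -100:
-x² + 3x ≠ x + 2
x = 100: LHS = -100² + 3·100 = -9700, RHS = 100 + 2 = 102; -9700 ≠ 102 — holds
x = -100: LHS = -(-100)² + 3·(-100) = -10300, RHS = (-100) + 2 = -98; -10300 ≠ -98 — holds

Answer: Yes, holds for both x = 100 and x = -100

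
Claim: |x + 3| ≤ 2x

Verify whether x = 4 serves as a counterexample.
Substitute x = 4 into the relation:
x = 4: LHS = |4 + 3| = |7| = 7, RHS = 2·4 = 8; 7 ≤ 8 — holds

The claim holds here, so x = 4 is not a counterexample. (A counterexample exists elsewhere, e.g. x = 0.)

Answer: No, x = 4 is not a counterexample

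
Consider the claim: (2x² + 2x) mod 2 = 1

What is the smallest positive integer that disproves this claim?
Testing positive integers:
x = 1: LHS = (2·1² + 2·1) mod 2 = 4 mod 2 = 0; 0 = 1 — FAILS  ← smallest positive counterexample

Answer: x = 1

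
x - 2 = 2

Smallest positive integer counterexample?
Testing positive integers:
x = 1: LHS = 1 - 2 = -1; -1 = 2 — FAILS  ← smallest positive counterexample

Answer: x = 1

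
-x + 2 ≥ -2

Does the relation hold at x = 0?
x = 0: LHS = -0 + 2 = 2; 2 ≥ -2 — holds

The relation is satisfied at x = 0.

Answer: Yes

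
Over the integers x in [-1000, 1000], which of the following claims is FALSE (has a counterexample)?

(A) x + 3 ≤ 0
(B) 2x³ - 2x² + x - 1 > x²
(A) x = 0: LHS = 0 + 3 = 3; 3 ≤ 0 — FAILS
(B) x = 0: LHS = 2·0³ - 2·0² + 0 - 1 = -1, RHS = 0² = 0; -1 > 0 — FAILS

Answer: Both A and B are false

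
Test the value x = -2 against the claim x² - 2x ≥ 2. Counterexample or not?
Substitute x = -2 into the relation:
x = -2: LHS = (-2)² - 2·(-2) = 8; 8 ≥ 2 — holds

The claim holds here, so x = -2 is not a counterexample. (A counterexample exists elsewhere, e.g. x = 0.)

Answer: No, x = -2 is not a counterexample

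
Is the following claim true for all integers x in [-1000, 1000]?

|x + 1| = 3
The claim fails at x = 0:
x = 0: LHS = |0 + 1| = |1| = 1; 1 = 3 — FAILS

Because a single integer refutes it, the statement is false.

Answer: False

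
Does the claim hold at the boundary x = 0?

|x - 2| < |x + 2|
x = 0: LHS = |0 - 2| = |-2| = 2, RHS = |0 + 2| = |2| = 2; 2 < 2 — FAILS

The relation fails at x = 0, so x = 0 is a counterexample.

Answer: No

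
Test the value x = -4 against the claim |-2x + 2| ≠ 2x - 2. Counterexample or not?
Substitute x = -4 into the relation:
x = -4: LHS = |-2·(-4) + 2| = |10| = 10, RHS = 2·(-4) - 2 = -10; 10 ≠ -10 — holds

The claim holds here, so x = -4 is not a counterexample. (A counterexample exists elsewhere, e.g. x = 1.)

Answer: No, x = -4 is not a counterexample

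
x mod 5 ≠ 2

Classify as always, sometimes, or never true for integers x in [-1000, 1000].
Holds at x = 0: LHS = 0 mod 5 = 0; 0 ≠ 2 — holds
Fails at x = 2: LHS = 2 mod 5 = 2; 2 ≠ 2 — FAILS
It is satisfied by some integers in the range but not all.

Answer: Sometimes true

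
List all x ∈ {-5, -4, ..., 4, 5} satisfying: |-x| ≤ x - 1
Over all integers in [-5, 5], LHS − RHS is smallest at x = 0, where it equals 1:
x = 0: LHS = |-0| = |0| = 0, RHS = 0 - 1 = -1; 0 ≤ -1 — FAILS
At the ends of the range:
x = -5: LHS = |-(-5)| = |5| = 5, RHS = (-5) - 1 = -6; 5 ≤ -6 — FAILS
x = 5: LHS = |-5| = 5, RHS = 5 - 1 = 4; 5 ≤ 4 — FAILS
Hence LHS − RHS is never zero or negative, i.e. LHS > RHS throughout, so the claimed relation (≤) fails for every integer in [-5, 5].

Answer: None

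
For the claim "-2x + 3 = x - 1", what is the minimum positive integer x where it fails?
Testing positive integers:
x = 1: LHS = -2·1 + 3 = 1, RHS = 1 - 1 = 0; 1 = 0 — FAILS  ← smallest positive counterexample

Answer: x = 1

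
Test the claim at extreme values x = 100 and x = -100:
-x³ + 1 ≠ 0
x = 100: LHS = -100³ + 1 = -999999; -999999 ≠ 0 — holds
x = -100: LHS = -(-100)³ + 1 = 1000001; 1000001 ≠ 0 — holds

Answer: Yes, holds for both x = 100 and x = -100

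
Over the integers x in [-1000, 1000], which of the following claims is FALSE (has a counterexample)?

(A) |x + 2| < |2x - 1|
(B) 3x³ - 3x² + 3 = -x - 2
(A) x = 0: LHS = |0 + 2| = |2| = 2, RHS = |2·0 - 1| = |-1| = 1; 2 < 1 — FAILS
(B) x = 0: LHS = 3·0³ - 3·0² + 3 = 3, RHS = -0 - 2 = -2; 3 = -2 — FAILS

Answer: Both A and B are false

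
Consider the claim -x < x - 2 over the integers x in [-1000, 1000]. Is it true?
The claim fails at x = 0:
x = 0: LHS = -0 = 0, RHS = 0 - 2 = -2; 0 < -2 — FAILS

Because a single integer refutes it, the statement is false.

Answer: False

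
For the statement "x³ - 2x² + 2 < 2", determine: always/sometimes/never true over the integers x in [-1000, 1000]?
Holds at x = 1: LHS = 1³ - 2·1² + 2 = 1; 1 < 2 — holds
Fails at x = 0: LHS = 0³ - 2·0² + 2 = 2; 2 < 2 — FAILS
It is satisfied by some integers in the range but not all.

Answer: Sometimes true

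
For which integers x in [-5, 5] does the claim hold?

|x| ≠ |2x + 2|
Holds for: {-5, -4, -3, -1, 0, 1, 2, 3, 4, 5}
Fails for: {-2}

Answer: {-5, -4, -3, -1, 0, 1, 2, 3, 4, 5}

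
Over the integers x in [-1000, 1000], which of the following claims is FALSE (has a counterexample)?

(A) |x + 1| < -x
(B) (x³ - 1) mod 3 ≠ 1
(A) x = 0: LHS = |0 + 1| = |1| = 1, RHS = -0 = 0; 1 < 0 — FAILS
(B) x = -1: LHS = ((-1)³ - 1) mod 3 = (-2) mod 3 = 1; 1 ≠ 1 — FAILS

Answer: Both A and B are false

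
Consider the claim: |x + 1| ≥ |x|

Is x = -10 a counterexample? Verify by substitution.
Substitute x = -10 into the relation:
x = -10: LHS = |(-10) + 1| = |-9| = 9, RHS = |-10| = 10; 9 ≥ 10 — FAILS

Since the claim fails at x = -10, this value is a counterexample.

Answer: Yes, x = -10 is a counterexample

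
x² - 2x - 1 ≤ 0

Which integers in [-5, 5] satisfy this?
Holds for: {0, 1, 2}
Fails for: {-5, -4, -3, -2, -1, 3, 4, 5}

Answer: {0, 1, 2}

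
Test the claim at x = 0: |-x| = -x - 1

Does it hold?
x = 0: LHS = |-0| = |0| = 0, RHS = -0 - 1 = -1; 0 = -1 — FAILS

The relation fails at x = 0, so x = 0 is a counterexample.

Answer: No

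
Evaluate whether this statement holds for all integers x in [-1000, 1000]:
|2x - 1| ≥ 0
An absolute value is never negative, so the left side is ≥ 0 for every x, while the right side is 0. Tightest case in [-1000, 1000] is x = 0:
x = 0: LHS = |2·0 - 1| = |-1| = 1; 1 ≥ 0 — holds
Hence LHS − RHS is never negative, i.e. LHS ≥ RHS throughout, so the relation holds for every integer in [-1000, 1000].

No counterexample exists.

Answer: True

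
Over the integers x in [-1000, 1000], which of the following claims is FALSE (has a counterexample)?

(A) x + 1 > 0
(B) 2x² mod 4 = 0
(A) x = -1: LHS = (-1) + 1 = 0; 0 > 0 — FAILS
(B) x = 1: LHS = (2·1²) mod 4 = 2 mod 4 = 2; 2 = 0 — FAILS

Answer: Both A and B are false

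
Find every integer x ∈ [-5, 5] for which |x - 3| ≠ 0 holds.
Holds for: {-5, -4, -3, -2, -1, 0, 1, 2, 4, 5}
Fails for: {3}

Answer: {-5, -4, -3, -2, -1, 0, 1, 2, 4, 5}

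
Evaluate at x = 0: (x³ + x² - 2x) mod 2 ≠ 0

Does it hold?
x = 0: LHS = (0³ + 0² - 2·0) mod 2 = 0 mod 2 = 0; 0 ≠ 0 — FAILS

The relation fails at x = 0, so x = 0 is a counterexample.

Answer: No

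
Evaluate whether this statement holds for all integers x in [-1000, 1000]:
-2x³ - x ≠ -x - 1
Track d = LHS − RHS over the integers in [-1000, 1000]. Equality would need d = 0, but d changes sign only between consecutive integers, jumping over 0:
x = 0: LHS = -2·0³ - 0 = 0, RHS = -0 - 1 = -1; 0 ≠ -1 — holds  (d = 1)
x = 1: LHS = -2·1³ - 1 = -3, RHS = -1 - 1 = -2; -3 ≠ -2 — holds  (d = -1)
Away from these crossings d keeps a constant sign, and checking every integer in [-1000, 1000] confirms d ≠ 0 throughout. Hence the two sides are never equal, so the relation holds for every integer in [-1000, 1000].

No counterexample exists.

Answer: True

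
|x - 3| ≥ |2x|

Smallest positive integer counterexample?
Testing positive integers:
x = 1: LHS = |1 - 3| = |-2| = 2, RHS = |2·1| = |2| = 2; 2 ≥ 2 — holds
x = 2: LHS = |2 - 3| = |-1| = 1, RHS = |2·2| = |4| = 4; 1 ≥ 4 — FAILS  ← smallest positive counterexample

Answer: x = 2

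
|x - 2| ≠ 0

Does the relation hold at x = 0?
x = 0: LHS = |0 - 2| = |-2| = 2; 2 ≠ 0 — holds

The relation is satisfied at x = 0.

Answer: Yes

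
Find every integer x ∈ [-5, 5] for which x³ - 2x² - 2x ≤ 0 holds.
Holds for: {-5, -4, -3, -2, -1, 0, 1, 2}
Fails for: {3, 4, 5}

Answer: {-5, -4, -3, -2, -1, 0, 1, 2}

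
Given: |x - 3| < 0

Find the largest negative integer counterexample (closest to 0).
Testing negative integers from -1 downward:
x = -1: LHS = |(-1) - 3| = |-4| = 4; 4 < 0 — FAILS  ← closest negative counterexample to 0

Answer: x = -1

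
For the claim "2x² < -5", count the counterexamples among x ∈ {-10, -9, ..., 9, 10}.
Counterexamples in [-10, 10]: {-10, -9, -8, -7, -6, -5, -4, -3, -2, -1, 0, 1, 2, 3, 4, 5, 6, 7, 8, 9, 10}.

Counting them gives 21 values.

Answer: 21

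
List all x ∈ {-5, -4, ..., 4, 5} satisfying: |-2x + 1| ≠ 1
Holds for: {-5, -4, -3, -2, -1, 2, 3, 4, 5}
Fails for: {0, 1}

Answer: {-5, -4, -3, -2, -1, 2, 3, 4, 5}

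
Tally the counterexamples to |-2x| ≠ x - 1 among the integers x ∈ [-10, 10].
Over all integers in [-10, 10], LHS − RHS is always positive; it is smallest at x = 0, where it equals 1:
x = 0: LHS = |-2·0| = |0| = 0, RHS = 0 - 1 = -1; 0 ≠ -1 — holds
At the ends of the range:
x = -10: LHS = |-2·(-10)| = |20| = 20, RHS = (-10) - 1 = -11; 20 ≠ -11 — holds
x = 10: LHS = |-2·10| = |-20| = 20, RHS = 10 - 1 = 9; 20 ≠ 9 — holds
Hence LHS − RHS is never 0, i.e. the two sides are never equal, so the relation holds for every integer in [-10, 10].

No counterexample appears in that range.

Answer: 0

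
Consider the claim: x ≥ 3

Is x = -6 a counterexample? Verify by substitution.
Substitute x = -6 into the relation:
x = -6: -6 ≥ 3 — FAILS

Since the claim fails at x = -6, this value is a counterexample.

Answer: Yes, x = -6 is a counterexample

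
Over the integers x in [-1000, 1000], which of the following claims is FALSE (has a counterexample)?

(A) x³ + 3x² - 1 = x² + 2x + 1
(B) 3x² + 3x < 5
(A) x = 0: LHS = 0³ + 3·0² - 1 = -1, RHS = 0² + 2·0 + 1 = 1; -1 = 1 — FAILS
(B) x = 1: LHS = 3·1² + 3·1 = 6; 6 < 5 — FAILS

Answer: Both A and B are false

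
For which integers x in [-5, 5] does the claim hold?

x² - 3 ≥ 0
Holds for: {-5, -4, -3, -2, 2, 3, 4, 5}
Fails for: {-1, 0, 1}

Answer: {-5, -4, -3, -2, 2, 3, 4, 5}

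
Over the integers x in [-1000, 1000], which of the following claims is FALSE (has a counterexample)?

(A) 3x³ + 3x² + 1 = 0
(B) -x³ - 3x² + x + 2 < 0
(A) x = 0: LHS = 3·0³ + 3·0² + 1 = 1; 1 = 0 — FAILS
(B) x = 0: LHS = -0³ - 3·0² + 0 + 2 = 2; 2 < 0 — FAILS

Answer: Both A and B are false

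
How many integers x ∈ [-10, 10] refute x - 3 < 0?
Counterexamples in [-10, 10]: {3, 4, 5, 6, 7, 8, 9, 10}.

Counting them gives 8 values.

Answer: 8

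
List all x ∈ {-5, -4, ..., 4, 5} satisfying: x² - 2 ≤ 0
Holds for: {-1, 0, 1}
Fails for: {-5, -4, -3, -2, 2, 3, 4, 5}

Answer: {-1, 0, 1}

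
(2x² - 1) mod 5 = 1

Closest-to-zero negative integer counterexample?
Testing negative integers from -1 downward:
x = -1: LHS = (2·(-1)² - 1) mod 5 = 1 mod 5 = 1; 1 = 1 — holds
x = -2: LHS = (2·(-2)² - 1) mod 5 = 7 mod 5 = 2; 2 = 1 — FAILS  ← closest negative counterexample to 0

Answer: x = -2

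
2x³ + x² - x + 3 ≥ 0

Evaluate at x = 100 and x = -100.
x = 100: LHS = 2·100³ + 100² - 100 + 3 = 2009903; 2009903 ≥ 0 — holds
x = -100: LHS = 2·(-100)³ + (-100)² - (-100) + 3 = -1989897; -1989897 ≥ 0 — FAILS

Answer: Partially: holds for x = 100, fails for x = -100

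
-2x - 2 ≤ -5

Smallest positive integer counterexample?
Testing positive integers:
x = 1: LHS = -2·1 - 2 = -4; -4 ≤ -5 — FAILS  ← smallest positive counterexample

Answer: x = 1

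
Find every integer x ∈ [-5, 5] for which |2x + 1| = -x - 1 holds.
Over all integers in [-5, 5], LHS − RHS is always positive; it is smallest at x = -1, where it equals 1:
x = -1: LHS = |2·(-1) + 1| = |-1| = 1, RHS = -(-1) - 1 = 0; 1 = 0 — FAILS
At the ends of the range:
x = -5: LHS = |2·(-5) + 1| = |-9| = 9, RHS = -(-5) - 1 = 4; 9 = 4 — FAILS
x = 5: LHS = |2·5 + 1| = |11| = 11, RHS = -5 - 1 = -6; 11 = -6 — FAILS
Hence LHS − RHS is never 0, i.e. the two sides are never equal, so the claimed relation (=) fails for every integer in [-5, 5].

Answer: None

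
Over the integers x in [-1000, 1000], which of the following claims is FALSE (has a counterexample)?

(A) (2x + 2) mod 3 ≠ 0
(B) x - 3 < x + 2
(A) x = -1: LHS = (2·(-1) + 2) mod 3 = 0 mod 3 = 0; 0 ≠ 0 — FAILS

(B) Over all integers in [-1000, 1000], LHS − RHS is largest at x = 0, where it equals -5:
x = 0: LHS = 0 - 3 = -3, RHS = 0 + 2 = 2; -3 < 2 — holds
At the ends of the range:
x = -1000: LHS = (-1000) - 3 = -1003, RHS = (-1000) + 2 = -998; -1003 < -998 — holds
x = 1000: LHS = 1000 - 3 = 997, RHS = 1000 + 2 = 1002; 997 < 1002 — holds
Hence LHS − RHS is never zero or positive, i.e. LHS < RHS throughout, so the relation holds for every integer in [-1000, 1000].

Only (A) has a counterexample.

Answer: A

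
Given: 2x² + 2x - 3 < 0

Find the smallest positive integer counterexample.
Testing positive integers:
x = 1: LHS = 2·1² + 2·1 - 3 = 1; 1 < 0 — FAILS  ← smallest positive counterexample

Answer: x = 1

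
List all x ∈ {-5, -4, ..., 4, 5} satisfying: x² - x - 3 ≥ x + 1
Holds for: {-5, -4, -3, -2, 4, 5}
Fails for: {-1, 0, 1, 2, 3}

Answer: {-5, -4, -3, -2, 4, 5}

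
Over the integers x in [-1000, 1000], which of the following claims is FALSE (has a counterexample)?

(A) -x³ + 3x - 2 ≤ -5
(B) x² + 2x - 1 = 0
(A) x = 0: LHS = -0³ + 3·0 - 2 = -2; -2 ≤ -5 — FAILS
(B) x = 0: LHS = 0² + 2·0 - 1 = -1; -1 = 0 — FAILS

Answer: Both A and B are false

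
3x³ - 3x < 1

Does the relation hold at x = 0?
x = 0: LHS = 3·0³ - 3·0 = 0; 0 < 1 — holds

The relation is satisfied at x = 0.

Answer: Yes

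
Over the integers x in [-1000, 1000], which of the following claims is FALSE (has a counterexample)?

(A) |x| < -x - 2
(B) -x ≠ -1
(A) x = 0: LHS = |0| = 0, RHS = -0 - 2 = -2; 0 < -2 — FAILS
(B) x = 1: -1 ≠ -1 — FAILS

Answer: Both A and B are false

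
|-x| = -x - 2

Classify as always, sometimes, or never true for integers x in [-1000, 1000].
Over all integers in [-1000, 1000], LHS − RHS is always positive; it is smallest at x = 0, where it equals 2:
x = 0: LHS = |-0| = |0| = 0, RHS = -0 - 2 = -2; 0 = -2 — FAILS
At the ends of the range:
x = -1000: LHS = |-(-1000)| = |1000| = 1000, RHS = -(-1000) - 2 = 998; 1000 = 998 — FAILS
x = 1000: LHS = |-1000| = 1000, RHS = -1000 - 2 = -1002; 1000 = -1002 — FAILS
Hence LHS − RHS is never 0, i.e. the two sides are never equal, so the claimed relation (=) fails for every integer in [-1000, 1000].

No integer in the range satisfies it.

Answer: Never true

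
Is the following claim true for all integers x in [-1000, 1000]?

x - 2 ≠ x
Over all integers in [-1000, 1000], LHS − RHS is always negative; it is closest to 0 at x = 0, where it equals -2:
x = 0: LHS = 0 - 2 = -2; -2 ≠ 0 — holds
At the ends of the range:
x = -1000: LHS = (-1000) - 2 = -1002; -1002 ≠ -1000 — holds
x = 1000: LHS = 1000 - 2 = 998; 998 ≠ 1000 — holds
Hence LHS − RHS is never 0, i.e. the two sides are never equal, so the relation holds for every integer in [-1000, 1000].

No counterexample exists.

Answer: True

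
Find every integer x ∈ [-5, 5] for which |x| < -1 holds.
An absolute value is never negative, so the left side is ≥ 0 for every x, while the right side is -1. Tightest case in [-5, 5] is x = 0:
x = 0: LHS = |0| = 0; 0 < -1 — FAILS
Hence LHS − RHS is never negative, i.e. LHS ≥ RHS throughout, so the claimed relation (<) fails for every integer in [-5, 5].

Answer: None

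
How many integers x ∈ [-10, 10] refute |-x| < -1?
Counterexamples in [-10, 10]: {-10, -9, -8, -7, -6, -5, -4, -3, -2, -1, 0, 1, 2, 3, 4, 5, 6, 7, 8, 9, 10}.

Counting them gives 21 values.

Answer: 21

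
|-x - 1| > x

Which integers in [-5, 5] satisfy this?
Over all integers in [-5, 5], LHS − RHS is smallest at x = 0, where it equals 1:
x = 0: LHS = |-0 - 1| = |-1| = 1; 1 > 0 — holds
At the ends of the range:
x = -5: LHS = |-(-5) - 1| = |4| = 4; 4 > -5 — holds
x = 5: LHS = |-5 - 1| = |-6| = 6; 6 > 5 — holds
Hence LHS − RHS is never zero or negative, i.e. LHS > RHS throughout, so the relation holds for every integer in [-5, 5].

Answer: All integers in [-5, 5]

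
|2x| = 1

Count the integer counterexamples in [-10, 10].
Counterexamples in [-10, 10]: {-10, -9, -8, -7, -6, -5, -4, -3, -2, -1, 0, 1, 2, 3, 4, 5, 6, 7, 8, 9, 10}.

Counting them gives 21 values.

Answer: 21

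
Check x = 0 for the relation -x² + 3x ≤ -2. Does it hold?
x = 0: LHS = -0² + 3·0 = 0; 0 ≤ -2 — FAILS

The relation fails at x = 0, so x = 0 is a counterexample.

Answer: No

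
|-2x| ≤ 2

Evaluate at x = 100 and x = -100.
x = 100: LHS = |-2·100| = |-200| = 200; 200 ≤ 2 — FAILS
x = -100: LHS = |-2·(-100)| = |200| = 200; 200 ≤ 2 — FAILS

Answer: No, fails for both x = 100 and x = -100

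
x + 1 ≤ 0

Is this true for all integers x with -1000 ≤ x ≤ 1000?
The claim fails at x = 0:
x = 0: LHS = 0 + 1 = 1; 1 ≤ 0 — FAILS

Because a single integer refutes it, the statement is false.

Answer: False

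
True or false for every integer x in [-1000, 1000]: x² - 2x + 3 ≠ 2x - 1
The claim fails at x = 2:
x = 2: LHS = 2² - 2·2 + 3 = 3, RHS = 2·2 - 1 = 3; 3 ≠ 3 — FAILS

Because a single integer refutes it, the statement is false.

Answer: False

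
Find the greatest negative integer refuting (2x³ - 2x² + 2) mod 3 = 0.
Testing negative integers from -1 downward:
x = -1: LHS = (2·(-1)³ - 2·(-1)² + 2) mod 3 = (-2) mod 3 = 1; 1 = 0 — FAILS  ← closest negative counterexample to 0

Answer: x = -1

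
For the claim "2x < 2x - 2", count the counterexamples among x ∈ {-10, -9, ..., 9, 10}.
Counterexamples in [-10, 10]: {-10, -9, -8, -7, -6, -5, -4, -3, -2, -1, 0, 1, 2, 3, 4, 5, 6, 7, 8, 9, 10}.

Counting them gives 21 values.

Answer: 21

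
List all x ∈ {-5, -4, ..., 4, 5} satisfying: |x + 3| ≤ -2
An absolute value is never negative, so the left side is ≥ 0 for every x, while the right side is -2. Tightest case in [-5, 5] is x = -3:
x = -3: LHS = |(-3) + 3| = |0| = 0; 0 ≤ -2 — FAILS
Hence LHS − RHS is never zero or negative, i.e. LHS > RHS throughout, so the claimed relation (≤) fails for every integer in [-5, 5].

Answer: None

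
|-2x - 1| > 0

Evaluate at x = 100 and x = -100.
x = 100: LHS = |-2·100 - 1| = |-201| = 201; 201 > 0 — holds
x = -100: LHS = |-2·(-100) - 1| = |199| = 199; 199 > 0 — holds

Answer: Yes, holds for both x = 100 and x = -100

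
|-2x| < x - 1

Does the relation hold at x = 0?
x = 0: LHS = |-2·0| = |0| = 0, RHS = 0 - 1 = -1; 0 < -1 — FAILS

The relation fails at x = 0, so x = 0 is a counterexample.

Answer: No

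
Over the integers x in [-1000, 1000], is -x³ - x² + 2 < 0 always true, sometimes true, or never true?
Holds at x = 2: LHS = -2³ - 2² + 2 = -10; -10 < 0 — holds
Fails at x = 0: LHS = -0³ - 0² + 2 = 2; 2 < 0 — FAILS
It is satisfied by some integers in the range but not all.

Answer: Sometimes true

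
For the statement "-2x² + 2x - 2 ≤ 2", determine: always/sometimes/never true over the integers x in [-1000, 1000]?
Over all integers in [-1000, 1000], LHS − RHS is largest at x = 0, where it equals -4:
x = 0: LHS = -2·0² + 2·0 - 2 = -2; -2 ≤ 2 — holds
At the ends of the range:
x = -1000: LHS = -2·(-1000)² + 2·(-1000) - 2 = -2002002; -2002002 ≤ 2 — holds
x = 1000: LHS = -2·1000² + 2·1000 - 2 = -1998002; -1998002 ≤ 2 — holds
Hence LHS − RHS is never positive, i.e. LHS ≤ RHS throughout, so the relation holds for every integer in [-1000, 1000].

No counterexample exists.

Answer: Always true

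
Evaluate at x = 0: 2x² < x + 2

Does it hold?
x = 0: LHS = 2·0² = 0, RHS = 0 + 2 = 2; 0 < 2 — holds

The relation is satisfied at x = 0.

Answer: Yes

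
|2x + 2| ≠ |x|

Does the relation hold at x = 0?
x = 0: LHS = |2·0 + 2| = |2| = 2, RHS = |0| = 0; 2 ≠ 0 — holds

The relation is satisfied at x = 0.

Answer: Yes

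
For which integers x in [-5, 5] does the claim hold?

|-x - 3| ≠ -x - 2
Track d = LHS − RHS over the integers in [-5, 5]. Equality would need d = 0, but d changes sign only between consecutive integers, jumping over 0:
x = -3: LHS = |-(-3) - 3| = |0| = 0, RHS = -(-3) - 2 = 1; 0 ≠ 1 — holds  (d = -1)
x = -2: LHS = |-(-2) - 3| = |-1| = 1, RHS = -(-2) - 2 = 0; 1 ≠ 0 — holds  (d = 1)
Away from these crossings d keeps a constant sign, and checking every integer in [-5, 5] confirms d ≠ 0 throughout. Hence the two sides are never equal, so the relation holds for every integer in [-5, 5].

Answer: All integers in [-5, 5]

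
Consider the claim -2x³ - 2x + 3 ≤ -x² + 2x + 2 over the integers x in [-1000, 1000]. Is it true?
The claim fails at x = 0:
x = 0: LHS = -2·0³ - 2·0 + 3 = 3, RHS = -0² + 2·0 + 2 = 2; 3 ≤ 2 — FAILS

Because a single integer refutes it, the statement is false.

Answer: False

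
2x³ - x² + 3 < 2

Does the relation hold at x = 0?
x = 0: LHS = 2·0³ - 0² + 3 = 3; 3 < 2 — FAILS

The relation fails at x = 0, so x = 0 is a counterexample.

Answer: No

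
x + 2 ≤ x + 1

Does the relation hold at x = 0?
x = 0: LHS = 0 + 2 = 2, RHS = 0 + 1 = 1; 2 ≤ 1 — FAILS

The relation fails at x = 0, so x = 0 is a counterexample.

Answer: No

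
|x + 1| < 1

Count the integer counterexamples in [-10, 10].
Counterexamples in [-10, 10]: {-10, -9, -8, -7, -6, -5, -4, -3, -2, 0, 1, 2, 3, 4, 5, 6, 7, 8, 9, 10}.

Counting them gives 20 values.

Answer: 20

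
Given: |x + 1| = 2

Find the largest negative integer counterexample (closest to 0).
Testing negative integers from -1 downward:
x = -1: LHS = |(-1) + 1| = |0| = 0; 0 = 2 — FAILS  ← closest negative counterexample to 0

Answer: x = -1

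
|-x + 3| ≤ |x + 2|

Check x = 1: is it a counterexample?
Substitute x = 1 into the relation:
x = 1: LHS = |-1 + 3| = |2| = 2, RHS = |1 + 2| = |3| = 3; 2 ≤ 3 — holds

The claim holds here, so x = 1 is not a counterexample. (A counterexample exists elsewhere, e.g. x = 0.)

Answer: No, x = 1 is not a counterexample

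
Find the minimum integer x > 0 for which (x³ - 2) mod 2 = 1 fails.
Testing positive integers:
x = 1: LHS = (1³ - 2) mod 2 = (-1) mod 2 = 1; 1 = 1 — holds
x = 2: LHS = (2³ - 2) mod 2 = 6 mod 2 = 0; 0 = 1 — FAILS  ← smallest positive counterexample

Answer: x = 2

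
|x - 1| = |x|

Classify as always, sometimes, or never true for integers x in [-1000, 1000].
Track d = LHS − RHS over the integers in [-1000, 1000]. Equality would need d = 0, but d changes sign only between consecutive integers, jumping over 0:
x = 0: LHS = |0 - 1| = |-1| = 1, RHS = |0| = 0; 1 = 0 — FAILS  (d = 1)
x = 1: LHS = |1 - 1| = |0| = 0, RHS = |1| = 1; 0 = 1 — FAILS  (d = -1)
Away from these crossings d keeps a constant sign, and checking every integer in [-1000, 1000] confirms d ≠ 0 throughout. Hence the two sides are never equal, so the claimed relation (=) fails for every integer in [-1000, 1000].

No integer in the range satisfies it.

Answer: Never true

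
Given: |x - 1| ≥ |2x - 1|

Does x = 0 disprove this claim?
Substitute x = 0 into the relation:
x = 0: LHS = |0 - 1| = |-1| = 1, RHS = |2·0 - 1| = |-1| = 1; 1 ≥ 1 — holds

The claim holds here, so x = 0 is not a counterexample. (A counterexample exists elsewhere, e.g. x = 1.)

Answer: No, x = 0 is not a counterexample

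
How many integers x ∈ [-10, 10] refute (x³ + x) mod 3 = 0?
Counterexamples in [-10, 10]: {-10, -8, -7, -5, -4, -2, -1, 1, 2, 4, 5, 7, 8, 10}.

Counting them gives 14 values.

Answer: 14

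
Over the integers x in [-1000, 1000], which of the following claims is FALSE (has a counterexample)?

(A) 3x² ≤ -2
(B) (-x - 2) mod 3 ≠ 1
(A) x = 0: LHS = 3·0² = 0; 0 ≤ -2 — FAILS
(B) x = 0: LHS = (-0 - 2) mod 3 = (-2) mod 3 = 1; 1 ≠ 1 — FAILS

Answer: Both A and B are false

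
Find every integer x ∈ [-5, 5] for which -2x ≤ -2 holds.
Holds for: {1, 2, 3, 4, 5}
Fails for: {-5, -4, -3, -2, -1, 0}

Answer: {1, 2, 3, 4, 5}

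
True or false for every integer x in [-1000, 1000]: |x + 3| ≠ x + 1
Over all integers in [-1000, 1000], LHS − RHS is always positive; it is smallest at x = 0, where it equals 2:
x = 0: LHS = |0 + 3| = |3| = 3, RHS = 0 + 1 = 1; 3 ≠ 1 — holds
At the ends of the range:
x = -1000: LHS = |(-1000) + 3| = |-997| = 997, RHS = (-1000) + 1 = -999; 997 ≠ -999 — holds
x = 1000: LHS = |1000 + 3| = |1003| = 1003, RHS = 1000 + 1 = 1001; 1003 ≠ 1001 — holds
Hence LHS − RHS is never 0, i.e. the two sides are never equal, so the relation holds for every integer in [-1000, 1000].

No counterexample exists.

Answer: True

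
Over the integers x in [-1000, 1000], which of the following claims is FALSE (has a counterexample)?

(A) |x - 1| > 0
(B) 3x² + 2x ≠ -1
(A) x = 1: LHS = |1 - 1| = |0| = 0; 0 > 0 — FAILS

(B) Over all integers in [-1000, 1000], LHS − RHS is always positive; it is smallest at x = 0, where it equals 1:
x = 0: LHS = 3·0² + 2·0 = 0; 0 ≠ -1 — holds
At the ends of the range:
x = -1000: LHS = 3·(-1000)² + 2·(-1000) = 2998000; 2998000 ≠ -1 — holds
x = 1000: LHS = 3·1000² + 2·1000 = 3002000; 3002000 ≠ -1 — holds
Hence LHS − RHS is never 0, i.e. the two sides are never equal, so the relation holds for every integer in [-1000, 1000].

Only (A) has a counterexample.

Answer: A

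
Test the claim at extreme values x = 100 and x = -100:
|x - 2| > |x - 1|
x = 100: LHS = |100 - 2| = |98| = 98, RHS = |100 - 1| = |99| = 99; 98 > 99 — FAILS
x = -100: LHS = |(-100) - 2| = |-102| = 102, RHS = |(-100) - 1| = |-101| = 101; 102 > 101 — holds

Answer: Partially: fails for x = 100, holds for x = -100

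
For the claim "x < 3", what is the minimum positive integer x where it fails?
Testing positive integers:
x = 1: 1 < 3 — holds
x = 2: 2 < 3 — holds
x = 3: 3 < 3 — FAILS  ← smallest positive counterexample

Answer: x = 3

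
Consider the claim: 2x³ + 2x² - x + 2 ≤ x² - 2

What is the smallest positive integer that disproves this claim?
Testing positive integers:
x = 1: LHS = 2·1³ + 2·1² - 1 + 2 = 5, RHS = 1² - 2 = -1; 5 ≤ -1 — FAILS  ← smallest positive counterexample

Answer: x = 1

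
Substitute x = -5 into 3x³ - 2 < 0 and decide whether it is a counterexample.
Substitute x = -5 into the relation:
x = -5: LHS = 3·(-5)³ - 2 = -377; -377 < 0 — holds

The claim holds here, so x = -5 is not a counterexample. (A counterexample exists elsewhere, e.g. x = 1.)

Answer: No, x = -5 is not a counterexample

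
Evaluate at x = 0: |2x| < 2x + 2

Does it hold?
x = 0: LHS = |2·0| = |0| = 0, RHS = 2·0 + 2 = 2; 0 < 2 — holds

The relation is satisfied at x = 0.

Answer: Yes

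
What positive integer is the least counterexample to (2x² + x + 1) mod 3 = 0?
Testing positive integers:
x = 1: LHS = (2·1² + 1 + 1) mod 3 = 4 mod 3 = 1; 1 = 0 — FAILS  ← smallest positive counterexample

Answer: x = 1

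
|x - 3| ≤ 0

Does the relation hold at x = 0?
x = 0: LHS = |0 - 3| = |-3| = 3; 3 ≤ 0 — FAILS

The relation fails at x = 0, so x = 0 is a counterexample.

Answer: No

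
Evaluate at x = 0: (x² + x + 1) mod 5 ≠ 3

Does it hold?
x = 0: LHS = (0² + 0 + 1) mod 5 = 1 mod 5 = 1; 1 ≠ 3 — holds

The relation is satisfied at x = 0.

Answer: Yes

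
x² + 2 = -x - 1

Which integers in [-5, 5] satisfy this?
Over all integers in [-5, 5], LHS − RHS is always positive; it is smallest at x = 0, where it equals 3:
x = 0: LHS = 0² + 2 = 2, RHS = -0 - 1 = -1; 2 = -1 — FAILS
At the ends of the range:
x = -5: LHS = (-5)² + 2 = 27, RHS = -(-5) - 1 = 4; 27 = 4 — FAILS
x = 5: LHS = 5² + 2 = 27, RHS = -5 - 1 = -6; 27 = -6 — FAILS
Hence LHS − RHS is never 0, i.e. the two sides are never equal, so the claimed relation (=) fails for every integer in [-5, 5].

Answer: None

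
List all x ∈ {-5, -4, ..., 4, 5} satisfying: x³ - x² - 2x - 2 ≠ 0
Track d = LHS − RHS over the integers in [-5, 5]. Equality would need d = 0, but d changes sign only between consecutive integers, jumping over 0:
x = 2: LHS = 2³ - 2² - 2·2 - 2 = -2; -2 ≠ 0 — holds  (d = -2)
x = 3: LHS = 3³ - 3² - 2·3 - 2 = 10; 10 ≠ 0 — holds  (d = 10)
Away from these crossings d keeps a constant sign, and checking every integer in [-5, 5] confirms d ≠ 0 throughout. Hence the two sides are never equal, so the relation holds for every integer in [-5, 5].

Answer: All integers in [-5, 5]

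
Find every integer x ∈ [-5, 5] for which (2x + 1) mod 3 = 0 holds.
Holds for: {-5, -2, 1, 4}
Fails for: {-4, -3, -1, 0, 2, 3, 5}

Answer: {-5, -2, 1, 4}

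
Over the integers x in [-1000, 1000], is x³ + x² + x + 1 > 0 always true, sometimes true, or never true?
Holds at x = 0: LHS = 0³ + 0² + 0 + 1 = 1; 1 > 0 — holds
Fails at x = -1: LHS = (-1)³ + (-1)² + (-1) + 1 = 0; 0 > 0 — FAILS
It is satisfied by some integers in the range but not all.

Answer: Sometimes true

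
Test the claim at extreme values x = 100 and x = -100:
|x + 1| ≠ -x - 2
x = 100: LHS = |100 + 1| = |101| = 101, RHS = -100 - 2 = -102; 101 ≠ -102 — holds
x = -100: LHS = |(-100) + 1| = |-99| = 99, RHS = -(-100) - 2 = 98; 99 ≠ 98 — holds

Answer: Yes, holds for both x = 100 and x = -100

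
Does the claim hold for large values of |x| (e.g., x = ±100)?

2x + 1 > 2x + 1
x = 100: LHS = 2·100 + 1 = 201, RHS = 2·100 + 1 = 201; 201 > 201 — FAILS
x = -100: LHS = 2·(-100) + 1 = -199, RHS = 2·(-100) + 1 = -199; -199 > -199 — FAILS

Answer: No, fails for both x = 100 and x = -100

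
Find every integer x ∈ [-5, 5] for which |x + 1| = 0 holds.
Holds for: {-1}
Fails for: {-5, -4, -3, -2, 0, 1, 2, 3, 4, 5}

Answer: {-1}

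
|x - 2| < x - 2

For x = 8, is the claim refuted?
Substitute x = 8 into the relation:
x = 8: LHS = |8 - 2| = |6| = 6, RHS = 8 - 2 = 6; 6 < 6 — FAILS

Since the claim fails at x = 8, this value is a counterexample.

Answer: Yes, x = 8 is a counterexample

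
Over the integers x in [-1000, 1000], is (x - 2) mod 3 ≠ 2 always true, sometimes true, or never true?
Holds at x = 0: LHS = (0 - 2) mod 3 = (-2) mod 3 = 1; 1 ≠ 2 — holds
Fails at x = 1: LHS = (1 - 2) mod 3 = (-1) mod 3 = 2; 2 ≠ 2 — FAILS
It is satisfied by some integers in the range but not all.

Answer: Sometimes true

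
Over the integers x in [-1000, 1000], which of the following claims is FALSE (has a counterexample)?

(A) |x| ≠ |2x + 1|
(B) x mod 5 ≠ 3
(A) x = -1: LHS = |-1| = 1, RHS = |2·(-1) + 1| = |-1| = 1; 1 ≠ 1 — FAILS
(B) x = -2: LHS = (-2) mod 5 = 3; 3 ≠ 3 — FAILS

Answer: Both A and B are false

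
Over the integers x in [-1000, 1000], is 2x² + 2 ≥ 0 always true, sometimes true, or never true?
Over all integers in [-1000, 1000], LHS − RHS is smallest at x = 0, where it equals 2:
x = 0: LHS = 2·0² + 2 = 2; 2 ≥ 0 — holds
At the ends of the range:
x = -1000: LHS = 2·(-1000)² + 2 = 2000002; 2000002 ≥ 0 — holds
x = 1000: LHS = 2·1000² + 2 = 2000002; 2000002 ≥ 0 — holds
Hence LHS − RHS is never negative, i.e. LHS ≥ RHS throughout, so the relation holds for every integer in [-1000, 1000].

No counterexample exists.

Answer: Always true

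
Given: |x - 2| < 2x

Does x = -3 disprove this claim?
Substitute x = -3 into the relation:
x = -3: LHS = |(-3) - 2| = |-5| = 5, RHS = 2·(-3) = -6; 5 < -6 — FAILS

Since the claim fails at x = -3, this value is a counterexample.

Answer: Yes, x = -3 is a counterexample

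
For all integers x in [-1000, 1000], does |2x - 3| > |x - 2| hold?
The claim fails at x = 1:
x = 1: LHS = |2·1 - 3| = |-1| = 1, RHS = |1 - 2| = |-1| = 1; 1 > 1 — FAILS

Because a single integer refutes it, the statement is false.

Answer: False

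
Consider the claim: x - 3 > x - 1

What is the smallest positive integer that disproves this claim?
Testing positive integers:
x = 1: LHS = 1 - 3 = -2, RHS = 1 - 1 = 0; -2 > 0 — FAILS  ← smallest positive counterexample

Answer: x = 1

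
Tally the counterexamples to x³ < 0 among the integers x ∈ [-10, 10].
Counterexamples in [-10, 10]: {0, 1, 2, 3, 4, 5, 6, 7, 8, 9, 10}.

Counting them gives 11 values.

Answer: 11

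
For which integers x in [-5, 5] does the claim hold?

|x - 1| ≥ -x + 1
Over all integers in [-5, 5], LHS − RHS is smallest at x = 0, where it equals 0:
x = 0: LHS = |0 - 1| = |-1| = 1, RHS = -0 + 1 = 1; 1 ≥ 1 — holds
At the ends of the range:
x = -5: LHS = |(-5) - 1| = |-6| = 6, RHS = -(-5) + 1 = 6; 6 ≥ 6 — holds
x = 5: LHS = |5 - 1| = |4| = 4, RHS = -5 + 1 = -4; 4 ≥ -4 — holds
Hence LHS − RHS is never negative, i.e. LHS ≥ RHS throughout, so the relation holds for every integer in [-5, 5].

Answer: All integers in [-5, 5]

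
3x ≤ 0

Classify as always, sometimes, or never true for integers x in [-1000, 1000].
Holds at x = 0: LHS = 3·0 = 0; 0 ≤ 0 — holds
Fails at x = 1: LHS = 3·1 = 3; 3 ≤ 0 — FAILS
It is satisfied by some integers in the range but not all.

Answer: Sometimes true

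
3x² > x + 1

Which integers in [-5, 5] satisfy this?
Holds for: {-5, -4, -3, -2, -1, 1, 2, 3, 4, 5}
Fails for: {0}

Answer: {-5, -4, -3, -2, -1, 1, 2, 3, 4, 5}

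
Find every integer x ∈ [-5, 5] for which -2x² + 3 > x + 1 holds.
Holds for: {-1, 0}
Fails for: {-5, -4, -3, -2, 1, 2, 3, 4, 5}

Answer: {-1, 0}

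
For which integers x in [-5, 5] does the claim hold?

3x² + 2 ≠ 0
Over all integers in [-5, 5], LHS − RHS is always positive; it is smallest at x = 0, where it equals 2:
x = 0: LHS = 3·0² + 2 = 2; 2 ≠ 0 — holds
At the ends of the range:
x = -5: LHS = 3·(-5)² + 2 = 77; 77 ≠ 0 — holds
x = 5: LHS = 3·5² + 2 = 77; 77 ≠ 0 — holds
Hence LHS − RHS is never 0, i.e. the two sides are never equal, so the relation holds for every integer in [-5, 5].

Answer: All integers in [-5, 5]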